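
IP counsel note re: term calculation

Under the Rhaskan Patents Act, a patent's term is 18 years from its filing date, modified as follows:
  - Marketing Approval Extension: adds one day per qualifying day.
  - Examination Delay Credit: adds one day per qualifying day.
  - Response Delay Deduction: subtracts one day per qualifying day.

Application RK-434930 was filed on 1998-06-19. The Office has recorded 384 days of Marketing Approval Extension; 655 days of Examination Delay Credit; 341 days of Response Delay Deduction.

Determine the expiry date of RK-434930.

Base term: filing date + 18 years → 19 June 2016.
Marketing Approval Extension: +384 days → 8 July 2017.
Examination Delay Credit: +655 days → 24 April 2019.
Response Delay Deduction: −341 days → 18 May 2018.

2018-05-18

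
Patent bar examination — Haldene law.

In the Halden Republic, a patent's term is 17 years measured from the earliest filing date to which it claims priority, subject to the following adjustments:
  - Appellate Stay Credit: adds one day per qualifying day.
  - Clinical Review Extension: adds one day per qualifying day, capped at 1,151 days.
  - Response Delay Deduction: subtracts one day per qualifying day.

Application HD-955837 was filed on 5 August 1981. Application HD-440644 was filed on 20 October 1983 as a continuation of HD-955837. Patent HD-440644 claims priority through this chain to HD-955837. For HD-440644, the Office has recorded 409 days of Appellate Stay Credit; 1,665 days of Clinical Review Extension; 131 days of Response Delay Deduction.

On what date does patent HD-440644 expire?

July 4, 2002

Earliest priority filing: 5 August 1981.
Base term: 5 August 1981 + 17 years → 5 August 1998.
Appellate Stay Credit: +409 days → 18 September 1999.
Clinical Review Extension: 1665 days claimed exceeds the 1151-day cap, so +1151 days → 12 November 2002.
Response Delay Deduction: −131 days → 4 July 2002.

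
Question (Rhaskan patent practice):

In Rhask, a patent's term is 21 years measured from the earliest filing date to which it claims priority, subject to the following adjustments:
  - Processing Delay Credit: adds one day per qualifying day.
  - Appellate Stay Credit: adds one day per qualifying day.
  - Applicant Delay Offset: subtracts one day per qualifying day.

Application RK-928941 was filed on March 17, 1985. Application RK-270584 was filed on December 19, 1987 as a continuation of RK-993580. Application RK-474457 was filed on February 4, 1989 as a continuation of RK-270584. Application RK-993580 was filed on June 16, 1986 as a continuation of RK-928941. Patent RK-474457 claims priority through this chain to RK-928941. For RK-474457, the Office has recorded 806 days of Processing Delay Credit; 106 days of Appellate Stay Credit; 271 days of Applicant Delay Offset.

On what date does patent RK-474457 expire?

Earliest priority filing: 17 March 1985.
Base term: 17 March 1985 + 21 years → 17 March 2006.
Processing Delay Credit: +806 days → 31 May 2008.
Appellate Stay Credit: +106 days → 14 September 2008.
Applicant Delay Offset: −271 days → 18 December 2007.

2007-12-18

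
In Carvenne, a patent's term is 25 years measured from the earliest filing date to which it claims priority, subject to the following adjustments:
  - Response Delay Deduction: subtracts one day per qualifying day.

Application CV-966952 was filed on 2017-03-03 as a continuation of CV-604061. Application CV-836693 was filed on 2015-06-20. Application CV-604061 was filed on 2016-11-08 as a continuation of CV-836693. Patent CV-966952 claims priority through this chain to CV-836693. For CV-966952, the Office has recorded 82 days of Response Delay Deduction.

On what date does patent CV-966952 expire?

March 30, 2040

Earliest priority filing: 20 June 2015.
Base term: 20 June 2015 + 25 years → 20 June 2040.
Response Delay Deduction: −82 days → 30 March 2040.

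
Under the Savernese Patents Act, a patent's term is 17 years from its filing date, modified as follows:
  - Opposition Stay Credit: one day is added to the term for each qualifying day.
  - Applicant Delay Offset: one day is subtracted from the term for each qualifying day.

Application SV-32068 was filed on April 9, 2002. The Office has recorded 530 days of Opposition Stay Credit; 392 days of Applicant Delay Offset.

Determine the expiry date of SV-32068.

Base term: filing date + 17 years → 9 April 2019.
Opposition Stay Credit: +530 days → 20 September 2020.
Applicant Delay Offset: −392 days → 25 August 2019.

August 25, 2019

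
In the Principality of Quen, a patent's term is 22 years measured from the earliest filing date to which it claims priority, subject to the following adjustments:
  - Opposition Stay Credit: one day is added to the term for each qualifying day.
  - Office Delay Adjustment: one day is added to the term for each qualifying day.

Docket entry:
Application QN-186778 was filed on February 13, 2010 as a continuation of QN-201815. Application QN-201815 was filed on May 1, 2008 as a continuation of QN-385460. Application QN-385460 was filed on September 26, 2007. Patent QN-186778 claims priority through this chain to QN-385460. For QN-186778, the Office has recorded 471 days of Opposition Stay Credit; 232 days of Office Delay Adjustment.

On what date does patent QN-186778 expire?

Earliest priority filing: 26 September 2007.
Base term: 26 September 2007 + 22 years → 26 September 2029.
Opposition Stay Credit: +471 days → 10 January 2031.
Office Delay Adjustment: +232 days → 30 August 2031.

2031-08-30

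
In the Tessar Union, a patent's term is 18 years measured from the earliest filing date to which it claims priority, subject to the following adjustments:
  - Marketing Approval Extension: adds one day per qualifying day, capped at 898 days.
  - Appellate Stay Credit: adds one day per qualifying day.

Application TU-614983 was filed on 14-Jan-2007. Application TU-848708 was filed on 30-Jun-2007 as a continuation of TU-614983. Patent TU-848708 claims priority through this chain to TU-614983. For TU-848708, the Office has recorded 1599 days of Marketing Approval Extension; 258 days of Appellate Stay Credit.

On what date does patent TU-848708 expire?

March 15, 2028

Earliest priority filing: 14 January 2007.
Base term: 14 January 2007 + 18 years → 14 January 2025.
Marketing Approval Extension: 1599 days claimed exceeds the 898-day cap, so +898 days → 1 July 2027.
Appellate Stay Credit: +258 days → 15 March 2028.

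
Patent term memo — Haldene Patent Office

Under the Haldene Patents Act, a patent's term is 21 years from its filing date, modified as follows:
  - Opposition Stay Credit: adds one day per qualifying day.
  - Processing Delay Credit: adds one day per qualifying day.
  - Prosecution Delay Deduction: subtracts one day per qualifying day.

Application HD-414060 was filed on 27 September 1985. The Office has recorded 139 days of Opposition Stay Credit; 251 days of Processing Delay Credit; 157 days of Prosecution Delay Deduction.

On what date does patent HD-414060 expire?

May 18, 2007

Base term: filing date + 21 years → 27 September 2006.
Opposition Stay Credit: +139 days → 13 February 2007.
Processing Delay Credit: +251 days → 22 October 2007.
Prosecution Delay Deduction: −157 days → 18 May 2007.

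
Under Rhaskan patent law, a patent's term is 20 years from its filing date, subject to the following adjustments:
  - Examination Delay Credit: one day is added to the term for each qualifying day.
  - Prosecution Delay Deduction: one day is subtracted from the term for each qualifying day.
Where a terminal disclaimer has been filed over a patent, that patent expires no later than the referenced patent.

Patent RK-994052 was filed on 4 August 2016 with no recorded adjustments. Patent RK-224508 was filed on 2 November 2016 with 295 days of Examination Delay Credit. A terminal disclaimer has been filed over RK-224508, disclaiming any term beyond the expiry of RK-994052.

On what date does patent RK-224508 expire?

Natural term of RK-224508:
  Base: filing + 20 years → 2 November 2036.
  Examination Delay Credit: +295 days → 24 August 2037.
Expiry of referenced patent RK-994052:
  Base: filing + 20 years → 4 August 2036.
Terminal disclaimer: RK-224508 expires on the earlier of 24 August 2037 and 4 August 2036.

2036-08-04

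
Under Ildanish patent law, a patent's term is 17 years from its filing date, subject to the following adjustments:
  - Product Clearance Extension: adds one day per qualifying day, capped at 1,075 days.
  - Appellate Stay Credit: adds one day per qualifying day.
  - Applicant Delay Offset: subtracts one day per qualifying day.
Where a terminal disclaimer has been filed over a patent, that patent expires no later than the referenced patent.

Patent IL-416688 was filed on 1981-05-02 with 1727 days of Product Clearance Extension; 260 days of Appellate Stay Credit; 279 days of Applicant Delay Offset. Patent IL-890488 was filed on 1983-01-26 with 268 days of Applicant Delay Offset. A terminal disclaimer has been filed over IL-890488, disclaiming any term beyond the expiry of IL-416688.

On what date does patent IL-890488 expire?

1999-05-03

Natural term of IL-890488:
  Base: filing + 17 years → 26 January 2000.
  Applicant Delay Offset: −268 days → 3 May 1999.
Expiry of referenced patent IL-416688:
  Base: filing + 17 years → 2 May 1998.
  Product Clearance Extension: 1727 days claimed exceeds the 1075-day cap, so +1075 days → 11 April 2001.
  Appellate Stay Credit: +260 days → 27 December 2001.
  Applicant Delay Offset: −279 days → 23 March 2001.
Terminal disclaimer: IL-890488 expires on the earlier of 3 May 1999 and 23 March 2001.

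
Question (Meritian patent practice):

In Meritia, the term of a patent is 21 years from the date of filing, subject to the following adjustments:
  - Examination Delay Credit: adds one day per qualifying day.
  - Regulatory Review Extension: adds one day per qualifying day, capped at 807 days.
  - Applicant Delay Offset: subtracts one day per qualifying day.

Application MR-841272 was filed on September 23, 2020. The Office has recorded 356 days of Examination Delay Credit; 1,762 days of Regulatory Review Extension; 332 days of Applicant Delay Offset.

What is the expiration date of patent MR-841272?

Base term: filing date + 21 years → 23 September 2041.
Examination Delay Credit: +356 days → 14 September 2042.
Regulatory Review Extension: 1762 days claimed exceeds the 807-day cap, so +807 days → 29 November 2044.
Applicant Delay Offset: −332 days → 2 January 2044.

January 2, 2044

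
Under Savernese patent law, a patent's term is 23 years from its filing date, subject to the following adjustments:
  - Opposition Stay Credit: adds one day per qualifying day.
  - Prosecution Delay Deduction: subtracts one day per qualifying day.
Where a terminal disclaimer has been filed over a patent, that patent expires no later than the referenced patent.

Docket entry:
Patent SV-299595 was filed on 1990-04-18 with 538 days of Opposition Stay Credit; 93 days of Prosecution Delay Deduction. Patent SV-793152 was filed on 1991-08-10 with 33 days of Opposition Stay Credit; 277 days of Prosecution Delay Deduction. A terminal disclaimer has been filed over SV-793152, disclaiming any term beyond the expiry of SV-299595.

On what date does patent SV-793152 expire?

2013-12-09

Natural term of SV-793152:
  Base: filing + 23 years → 10 August 2014.
  Opposition Stay Credit: +33 days → 12 September 2014.
  Prosecution Delay Deduction: −277 days → 9 December 2013.
Expiry of referenced patent SV-299595:
  Base: filing + 23 years → 18 April 2013.
  Opposition Stay Credit: +538 days → 8 October 2014.
  Prosecution Delay Deduction: −93 days → 7 July 2014.
Terminal disclaimer: SV-793152 expires on the earlier of 9 December 2013 and 7 July 2014.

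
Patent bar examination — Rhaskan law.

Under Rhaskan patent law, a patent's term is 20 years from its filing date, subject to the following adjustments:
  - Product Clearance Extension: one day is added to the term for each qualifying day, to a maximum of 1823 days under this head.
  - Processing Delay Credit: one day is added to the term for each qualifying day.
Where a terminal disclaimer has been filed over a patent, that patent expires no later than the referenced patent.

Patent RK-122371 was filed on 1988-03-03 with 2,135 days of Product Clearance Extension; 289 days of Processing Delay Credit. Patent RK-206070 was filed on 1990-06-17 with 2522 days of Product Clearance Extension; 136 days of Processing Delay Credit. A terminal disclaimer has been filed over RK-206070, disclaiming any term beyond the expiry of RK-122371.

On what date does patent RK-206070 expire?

December 14, 2013

Natural term of RK-206070:
  Base: filing + 20 years → 17 June 2010.
  Product Clearance Extension: 2522 days claimed exceeds the 1823-day cap, so +1823 days → 14 June 2015.
  Processing Delay Credit: +136 days → 28 October 2015.
Expiry of referenced patent RK-122371:
  Base: filing + 20 years → 3 March 2008.
  Product Clearance Extension: 2135 days claimed exceeds the 1823-day cap, so +1823 days → 28 February 2013.
  Processing Delay Credit: +289 days → 14 December 2013.
Terminal disclaimer: RK-206070 expires on the earlier of 28 October 2015 and 14 December 2013.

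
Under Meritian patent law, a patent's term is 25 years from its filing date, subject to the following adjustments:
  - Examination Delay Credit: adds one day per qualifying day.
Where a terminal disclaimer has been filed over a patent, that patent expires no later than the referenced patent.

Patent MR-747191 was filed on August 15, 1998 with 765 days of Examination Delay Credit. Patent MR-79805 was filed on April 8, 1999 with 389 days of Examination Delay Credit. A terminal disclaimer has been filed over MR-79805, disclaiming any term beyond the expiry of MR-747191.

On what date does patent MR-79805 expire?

Natural term of MR-79805:
  Base: filing + 25 years → 8 April 2024.
  Examination Delay Credit: +389 days → 2 May 2025.
Expiry of referenced patent MR-747191:
  Base: filing + 25 years → 15 August 2023.
  Examination Delay Credit: +765 days → 18 September 2025.
Terminal disclaimer: MR-79805 expires on the earlier of 2 May 2025 and 18 September 2025.

2025-05-02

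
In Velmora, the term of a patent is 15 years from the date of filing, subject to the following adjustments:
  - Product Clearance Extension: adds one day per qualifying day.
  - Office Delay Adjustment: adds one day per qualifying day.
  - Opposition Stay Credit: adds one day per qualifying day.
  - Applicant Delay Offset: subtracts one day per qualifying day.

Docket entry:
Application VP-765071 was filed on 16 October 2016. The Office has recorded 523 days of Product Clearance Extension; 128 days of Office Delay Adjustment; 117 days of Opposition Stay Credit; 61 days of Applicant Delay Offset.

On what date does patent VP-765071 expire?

2033-09-22

Base term: filing date + 15 years → 16 October 2031.
Product Clearance Extension: +523 days → 22 March 2033.
Office Delay Adjustment: +128 days → 28 July 2033.
Opposition Stay Credit: +117 days → 22 November 2033.
Applicant Delay Offset: −61 days → 22 September 2033.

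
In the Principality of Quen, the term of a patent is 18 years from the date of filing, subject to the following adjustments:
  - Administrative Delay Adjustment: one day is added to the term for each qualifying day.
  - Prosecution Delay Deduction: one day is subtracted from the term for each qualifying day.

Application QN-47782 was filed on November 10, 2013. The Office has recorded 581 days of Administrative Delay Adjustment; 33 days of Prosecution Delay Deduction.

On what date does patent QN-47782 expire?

2033-05-11

Base term: filing date + 18 years → 10 November 2031.
Administrative Delay Adjustment: +581 days → 13 June 2033.
Prosecution Delay Deduction: −33 days → 11 May 2033.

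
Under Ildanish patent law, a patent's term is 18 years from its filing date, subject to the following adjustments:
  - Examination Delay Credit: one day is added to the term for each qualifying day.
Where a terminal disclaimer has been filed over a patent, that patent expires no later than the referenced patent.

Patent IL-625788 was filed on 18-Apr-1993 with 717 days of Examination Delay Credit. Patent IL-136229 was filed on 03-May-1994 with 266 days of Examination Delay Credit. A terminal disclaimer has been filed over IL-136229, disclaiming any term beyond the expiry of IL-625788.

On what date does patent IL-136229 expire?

January 24, 2013

Natural term of IL-136229:
  Base: filing + 18 years → 3 May 2012.
  Examination Delay Credit: +266 days → 24 January 2013.
Expiry of referenced patent IL-625788:
  Base: filing + 18 years → 18 April 2011.
  Examination Delay Credit: +717 days → 4 April 2013.
Terminal disclaimer: IL-136229 expires on the earlier of 24 January 2013 and 4 April 2013.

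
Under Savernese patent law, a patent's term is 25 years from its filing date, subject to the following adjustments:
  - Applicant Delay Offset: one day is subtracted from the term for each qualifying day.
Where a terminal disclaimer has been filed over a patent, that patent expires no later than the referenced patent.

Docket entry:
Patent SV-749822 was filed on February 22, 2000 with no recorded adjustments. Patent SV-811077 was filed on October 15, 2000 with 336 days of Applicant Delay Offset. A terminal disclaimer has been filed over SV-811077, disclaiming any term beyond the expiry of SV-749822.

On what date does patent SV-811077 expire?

Natural term of SV-811077:
  Base: filing + 25 years → 15 October 2025.
  Applicant Delay Offset: −336 days → 13 November 2024.
Expiry of referenced patent SV-749822:
  Base: filing + 25 years → 22 February 2025.
Terminal disclaimer: SV-811077 expires on the earlier of 13 November 2024 and 22 February 2025.

November 13, 2024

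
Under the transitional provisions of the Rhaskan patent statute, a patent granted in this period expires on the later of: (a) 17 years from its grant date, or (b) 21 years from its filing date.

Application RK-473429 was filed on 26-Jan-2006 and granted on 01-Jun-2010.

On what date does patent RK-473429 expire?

2027-06-01

(a) grant + 17 years → 1 June 2027.
(b) filing + 21 years → 26 January 2027.
Later of the two: 1 June 2027.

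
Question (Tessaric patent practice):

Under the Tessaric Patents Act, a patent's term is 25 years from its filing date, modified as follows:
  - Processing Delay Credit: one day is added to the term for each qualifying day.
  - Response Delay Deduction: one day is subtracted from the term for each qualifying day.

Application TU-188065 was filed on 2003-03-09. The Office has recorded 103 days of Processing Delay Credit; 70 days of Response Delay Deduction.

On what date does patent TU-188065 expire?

Base term: filing date + 25 years → 9 March 2028.
Processing Delay Credit: +103 days → 20 June 2028.
Response Delay Deduction: −70 days → 11 April 2028.

April 11, 2028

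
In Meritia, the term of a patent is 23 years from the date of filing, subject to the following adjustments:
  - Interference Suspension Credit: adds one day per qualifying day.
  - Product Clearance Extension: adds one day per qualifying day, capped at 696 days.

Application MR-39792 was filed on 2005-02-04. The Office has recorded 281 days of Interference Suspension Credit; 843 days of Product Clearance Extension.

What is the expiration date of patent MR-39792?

Base term: filing date + 23 years → 4 February 2028.
Interference Suspension Credit: +281 days → 11 November 2028.
Product Clearance Extension: 843 days claimed exceeds the 696-day cap, so +696 days → 8 October 2030.

October 8, 2030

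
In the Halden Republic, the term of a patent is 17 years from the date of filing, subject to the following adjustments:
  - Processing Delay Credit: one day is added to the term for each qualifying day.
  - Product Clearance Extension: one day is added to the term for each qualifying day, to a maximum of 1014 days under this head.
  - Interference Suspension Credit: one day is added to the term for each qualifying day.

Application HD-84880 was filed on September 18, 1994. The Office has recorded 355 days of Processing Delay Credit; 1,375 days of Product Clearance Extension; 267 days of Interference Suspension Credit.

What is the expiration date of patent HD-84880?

March 11, 2016

Base term: filing date + 17 years → 18 September 2011.
Processing Delay Credit: +355 days → 7 September 2012.
Product Clearance Extension: 1375 days claimed exceeds the 1014-day cap, so +1014 days → 18 June 2015.
Interference Suspension Credit: +267 days → 11 March 2016.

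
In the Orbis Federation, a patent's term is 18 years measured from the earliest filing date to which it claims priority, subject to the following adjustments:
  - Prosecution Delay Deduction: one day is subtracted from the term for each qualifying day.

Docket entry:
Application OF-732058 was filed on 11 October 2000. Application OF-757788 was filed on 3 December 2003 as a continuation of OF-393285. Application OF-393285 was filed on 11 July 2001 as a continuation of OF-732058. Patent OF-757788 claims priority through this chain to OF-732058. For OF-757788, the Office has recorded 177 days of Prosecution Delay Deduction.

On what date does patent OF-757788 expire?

April 17, 2018

Earliest priority filing: 11 October 2000.
Base term: 11 October 2000 + 18 years → 11 October 2018.
Prosecution Delay Deduction: −177 days → 17 April 2018.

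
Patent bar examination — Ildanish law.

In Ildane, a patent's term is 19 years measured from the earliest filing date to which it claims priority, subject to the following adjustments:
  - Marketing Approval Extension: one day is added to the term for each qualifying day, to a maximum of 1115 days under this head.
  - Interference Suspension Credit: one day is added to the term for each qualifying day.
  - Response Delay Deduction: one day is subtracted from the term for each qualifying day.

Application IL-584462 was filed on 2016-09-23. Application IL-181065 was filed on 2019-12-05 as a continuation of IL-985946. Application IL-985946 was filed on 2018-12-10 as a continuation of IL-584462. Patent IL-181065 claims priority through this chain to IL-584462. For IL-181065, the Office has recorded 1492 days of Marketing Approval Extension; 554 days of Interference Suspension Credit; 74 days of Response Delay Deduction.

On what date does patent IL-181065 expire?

2040-02-04

Earliest priority filing: 23 September 2016.
Base term: 23 September 2016 + 19 years → 23 September 2035.
Marketing Approval Extension: 1492 days claimed exceeds the 1115-day cap, so +1115 days → 12 October 2038.
Interference Suspension Credit: +554 days → 18 April 2040.
Response Delay Deduction: −74 days → 4 February 2040.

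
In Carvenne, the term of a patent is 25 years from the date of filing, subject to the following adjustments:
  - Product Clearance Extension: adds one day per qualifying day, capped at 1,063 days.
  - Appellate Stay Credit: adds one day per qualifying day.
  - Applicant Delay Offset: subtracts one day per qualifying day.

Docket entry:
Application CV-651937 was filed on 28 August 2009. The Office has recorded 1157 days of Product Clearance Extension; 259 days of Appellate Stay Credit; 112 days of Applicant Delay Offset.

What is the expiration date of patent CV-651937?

Base term: filing date + 25 years → 28 August 2034.
Product Clearance Extension: 1157 days claimed exceeds the 1063-day cap, so +1063 days → 26 July 2037.
Appellate Stay Credit: +259 days → 11 April 2038.
Applicant Delay Offset: −112 days → 20 December 2037.

2037-12-20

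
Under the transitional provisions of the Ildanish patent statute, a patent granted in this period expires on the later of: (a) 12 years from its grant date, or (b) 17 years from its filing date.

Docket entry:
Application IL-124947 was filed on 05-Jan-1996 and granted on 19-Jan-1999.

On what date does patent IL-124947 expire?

2013-01-05

(a) grant + 12 years → 19 January 2011.
(b) filing + 17 years → 5 January 2013.
Later of the two: 5 January 2013.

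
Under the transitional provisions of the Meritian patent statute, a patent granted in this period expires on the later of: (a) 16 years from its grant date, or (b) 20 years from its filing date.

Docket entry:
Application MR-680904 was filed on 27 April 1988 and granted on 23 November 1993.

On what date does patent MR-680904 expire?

November 23, 2009

(a) grant + 16 years → 23 November 2009.
(b) filing + 20 years → 27 April 2008.
Later of the two: 23 November 2009.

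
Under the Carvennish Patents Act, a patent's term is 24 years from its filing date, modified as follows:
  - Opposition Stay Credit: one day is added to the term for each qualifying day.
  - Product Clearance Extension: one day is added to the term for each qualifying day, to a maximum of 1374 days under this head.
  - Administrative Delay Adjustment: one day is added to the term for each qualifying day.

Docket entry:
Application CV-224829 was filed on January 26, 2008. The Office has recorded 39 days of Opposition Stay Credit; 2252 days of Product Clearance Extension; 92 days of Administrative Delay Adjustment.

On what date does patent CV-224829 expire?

Base term: filing date + 24 years → 26 January 2032.
Opposition Stay Credit: +39 days → 5 March 2032.
Product Clearance Extension: 2252 days claimed exceeds the 1374-day cap, so +1374 days → 9 December 2035.
Administrative Delay Adjustment: +92 days → 10 March 2036.

March 10, 2036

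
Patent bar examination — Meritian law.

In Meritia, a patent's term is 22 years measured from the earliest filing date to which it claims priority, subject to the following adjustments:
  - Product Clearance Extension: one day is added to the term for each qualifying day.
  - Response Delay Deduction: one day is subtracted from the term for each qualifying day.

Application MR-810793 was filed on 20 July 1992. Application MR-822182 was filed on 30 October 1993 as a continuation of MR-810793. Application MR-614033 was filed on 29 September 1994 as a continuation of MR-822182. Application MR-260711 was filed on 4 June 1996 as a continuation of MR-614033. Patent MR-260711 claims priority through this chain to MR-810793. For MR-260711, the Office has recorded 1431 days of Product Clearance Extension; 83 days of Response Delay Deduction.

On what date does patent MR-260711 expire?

March 29, 2018

Earliest priority filing: 20 July 1992.
Base term: 20 July 1992 + 22 years → 20 July 2014.
Product Clearance Extension: +1431 days → 20 June 2018.
Response Delay Deduction: −83 days → 29 March 2018.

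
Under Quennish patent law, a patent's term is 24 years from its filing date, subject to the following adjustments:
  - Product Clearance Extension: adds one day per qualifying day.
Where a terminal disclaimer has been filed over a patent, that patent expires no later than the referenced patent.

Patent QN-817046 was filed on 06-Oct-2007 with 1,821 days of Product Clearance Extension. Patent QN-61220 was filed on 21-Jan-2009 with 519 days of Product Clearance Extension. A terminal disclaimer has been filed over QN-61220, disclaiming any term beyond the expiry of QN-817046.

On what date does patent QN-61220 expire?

Natural term of QN-61220:
  Base: filing + 24 years → 21 January 2033.
  Product Clearance Extension: +519 days → 24 June 2034.
Expiry of referenced patent QN-817046:
  Base: filing + 24 years → 6 October 2031.
  Product Clearance Extension: +1821 days → 30 September 2036.
Terminal disclaimer: QN-61220 expires on the earlier of 24 June 2034 and 30 September 2036.

2034-06-24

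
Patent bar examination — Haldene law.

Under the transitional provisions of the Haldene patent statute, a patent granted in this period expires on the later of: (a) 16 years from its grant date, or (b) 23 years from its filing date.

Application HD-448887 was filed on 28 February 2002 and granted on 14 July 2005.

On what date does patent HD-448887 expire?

2025-02-28

(a) grant + 16 years → 14 July 2021.
(b) filing + 23 years → 28 February 2025.
Later of the two: 28 February 2025.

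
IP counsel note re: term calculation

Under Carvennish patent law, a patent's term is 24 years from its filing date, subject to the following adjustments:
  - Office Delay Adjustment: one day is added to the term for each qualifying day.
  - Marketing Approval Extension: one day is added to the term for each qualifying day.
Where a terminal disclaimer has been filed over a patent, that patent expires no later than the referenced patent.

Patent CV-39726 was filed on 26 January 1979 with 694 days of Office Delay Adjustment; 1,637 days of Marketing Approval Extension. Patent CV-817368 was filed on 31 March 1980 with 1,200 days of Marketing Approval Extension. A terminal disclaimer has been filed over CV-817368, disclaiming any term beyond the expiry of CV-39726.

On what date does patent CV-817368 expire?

2007-07-14

Natural term of CV-817368:
  Base: filing + 24 years → 31 March 2004.
  Marketing Approval Extension: +1200 days → 14 July 2007.
Expiry of referenced patent CV-39726:
  Base: filing + 24 years → 26 January 2003.
  Office Delay Adjustment: +694 days → 20 December 2004.
  Marketing Approval Extension: +1637 days → 14 June 2009.
Terminal disclaimer: CV-817368 expires on the earlier of 14 July 2007 and 14 June 2009.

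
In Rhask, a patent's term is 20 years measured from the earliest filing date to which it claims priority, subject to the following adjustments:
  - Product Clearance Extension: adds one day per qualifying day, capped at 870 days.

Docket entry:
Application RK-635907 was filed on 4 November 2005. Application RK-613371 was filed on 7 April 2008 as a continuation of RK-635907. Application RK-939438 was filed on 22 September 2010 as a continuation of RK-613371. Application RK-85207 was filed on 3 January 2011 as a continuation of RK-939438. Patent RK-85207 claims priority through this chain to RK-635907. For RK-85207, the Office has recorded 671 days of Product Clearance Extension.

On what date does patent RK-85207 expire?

Earliest priority filing: 4 November 2005.
Base term: 4 November 2005 + 20 years → 4 November 2025.
Product Clearance Extension: 671 days (within the 870-day cap) → +671 days → 6 September 2027.

September 6, 2027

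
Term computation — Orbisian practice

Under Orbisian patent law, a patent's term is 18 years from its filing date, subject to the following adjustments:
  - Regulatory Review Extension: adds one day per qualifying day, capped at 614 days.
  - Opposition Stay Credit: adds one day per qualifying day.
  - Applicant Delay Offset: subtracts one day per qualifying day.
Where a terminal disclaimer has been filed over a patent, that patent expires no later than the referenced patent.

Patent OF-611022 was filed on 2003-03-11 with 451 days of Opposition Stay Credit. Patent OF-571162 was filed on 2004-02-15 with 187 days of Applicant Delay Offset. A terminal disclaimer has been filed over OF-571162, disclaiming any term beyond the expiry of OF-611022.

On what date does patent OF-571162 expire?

August 12, 2021

Natural term of OF-571162:
  Base: filing + 18 years → 15 February 2022.
  Applicant Delay Offset: −187 days → 12 August 2021.
Expiry of referenced patent OF-611022:
  Base: filing + 18 years → 11 March 2021.
  Opposition Stay Credit: +451 days → 5 June 2022.
Terminal disclaimer: OF-571162 expires on the earlier of 12 August 2021 and 5 June 2022.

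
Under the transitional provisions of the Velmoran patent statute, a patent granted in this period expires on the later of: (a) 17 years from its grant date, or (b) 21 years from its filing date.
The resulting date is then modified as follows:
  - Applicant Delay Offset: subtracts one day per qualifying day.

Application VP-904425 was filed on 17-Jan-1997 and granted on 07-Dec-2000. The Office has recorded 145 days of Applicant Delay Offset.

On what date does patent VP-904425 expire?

(a) grant + 17 years → 7 December 2017.
(b) filing + 21 years → 17 January 2018.
Later of the two: 17 January 2018.
Applicant Delay Offset: −145 days → 25 August 2017.

2017-08-25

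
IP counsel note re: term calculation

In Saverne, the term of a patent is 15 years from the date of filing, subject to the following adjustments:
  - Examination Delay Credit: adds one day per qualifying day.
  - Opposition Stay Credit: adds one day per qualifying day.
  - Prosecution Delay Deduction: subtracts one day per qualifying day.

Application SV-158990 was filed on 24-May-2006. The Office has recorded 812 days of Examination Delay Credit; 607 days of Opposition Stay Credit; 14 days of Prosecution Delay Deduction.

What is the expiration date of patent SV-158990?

March 29, 2025

Base term: filing date + 15 years → 24 May 2021.
Examination Delay Credit: +812 days → 14 August 2023.
Opposition Stay Credit: +607 days → 12 April 2025.
Prosecution Delay Deduction: −14 days → 29 March 2025.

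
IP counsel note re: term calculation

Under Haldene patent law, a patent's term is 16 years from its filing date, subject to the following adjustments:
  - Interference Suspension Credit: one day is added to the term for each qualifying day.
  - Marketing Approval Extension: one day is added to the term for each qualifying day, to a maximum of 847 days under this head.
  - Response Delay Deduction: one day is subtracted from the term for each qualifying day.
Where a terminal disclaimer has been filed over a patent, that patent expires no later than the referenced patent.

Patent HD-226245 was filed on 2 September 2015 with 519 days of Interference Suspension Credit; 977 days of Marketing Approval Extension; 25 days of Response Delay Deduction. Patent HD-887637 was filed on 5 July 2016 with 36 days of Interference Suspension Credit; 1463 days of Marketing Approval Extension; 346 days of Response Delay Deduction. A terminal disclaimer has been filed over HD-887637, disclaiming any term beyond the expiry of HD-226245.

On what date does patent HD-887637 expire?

Natural term of HD-887637:
  Base: filing + 16 years → 5 July 2032.
  Interference Suspension Credit: +36 days → 10 August 2032.
  Marketing Approval Extension: 1463 days claimed exceeds the 847-day cap, so +847 days → 5 December 2034.
  Response Delay Deduction: −346 days → 24 December 2033.
Expiry of referenced patent HD-226245:
  Base: filing + 16 years → 2 September 2031.
  Interference Suspension Credit: +519 days → 2 February 2033.
  Marketing Approval Extension: 977 days claimed exceeds the 847-day cap, so +847 days → 30 May 2035.
  Response Delay Deduction: −25 days → 5 May 2035.
Terminal disclaimer: HD-887637 expires on the earlier of 24 December 2033 and 5 May 2035.

2033-12-24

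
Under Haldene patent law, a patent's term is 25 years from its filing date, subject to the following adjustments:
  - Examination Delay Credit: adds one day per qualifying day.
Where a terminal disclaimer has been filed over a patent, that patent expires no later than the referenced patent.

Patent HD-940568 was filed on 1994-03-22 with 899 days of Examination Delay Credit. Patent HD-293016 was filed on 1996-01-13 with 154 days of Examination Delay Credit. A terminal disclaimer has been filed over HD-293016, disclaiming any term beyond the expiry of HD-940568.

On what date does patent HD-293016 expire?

June 16, 2021

Natural term of HD-293016:
  Base: filing + 25 years → 13 January 2021.
  Examination Delay Credit: +154 days → 16 June 2021.
Expiry of referenced patent HD-940568:
  Base: filing + 25 years → 22 March 2019.
  Examination Delay Credit: +899 days → 6 September 2021.
Terminal disclaimer: HD-293016 expires on the earlier of 16 June 2021 and 6 September 2021.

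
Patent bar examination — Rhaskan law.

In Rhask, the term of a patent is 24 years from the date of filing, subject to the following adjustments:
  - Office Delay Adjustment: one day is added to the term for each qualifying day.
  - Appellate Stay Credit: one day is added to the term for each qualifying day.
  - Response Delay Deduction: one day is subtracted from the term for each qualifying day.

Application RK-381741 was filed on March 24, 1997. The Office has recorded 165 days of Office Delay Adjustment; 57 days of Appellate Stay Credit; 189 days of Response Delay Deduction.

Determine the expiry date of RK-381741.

Base term: filing date + 24 years → 24 March 2021.
Office Delay Adjustment: +165 days → 5 September 2021.
Appellate Stay Credit: +57 days → 1 November 2021.
Response Delay Deduction: −189 days → 26 April 2021.

April 26, 2021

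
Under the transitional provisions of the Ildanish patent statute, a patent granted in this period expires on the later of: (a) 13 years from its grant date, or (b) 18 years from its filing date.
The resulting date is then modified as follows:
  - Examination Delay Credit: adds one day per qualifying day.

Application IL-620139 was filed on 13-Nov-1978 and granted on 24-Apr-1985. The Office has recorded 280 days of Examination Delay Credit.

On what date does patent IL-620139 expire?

January 29, 1999

(a) grant + 13 years → 24 April 1998.
(b) filing + 18 years → 13 November 1996.
Later of the two: 24 April 1998.
Examination Delay Credit: +280 days → 29 January 1999.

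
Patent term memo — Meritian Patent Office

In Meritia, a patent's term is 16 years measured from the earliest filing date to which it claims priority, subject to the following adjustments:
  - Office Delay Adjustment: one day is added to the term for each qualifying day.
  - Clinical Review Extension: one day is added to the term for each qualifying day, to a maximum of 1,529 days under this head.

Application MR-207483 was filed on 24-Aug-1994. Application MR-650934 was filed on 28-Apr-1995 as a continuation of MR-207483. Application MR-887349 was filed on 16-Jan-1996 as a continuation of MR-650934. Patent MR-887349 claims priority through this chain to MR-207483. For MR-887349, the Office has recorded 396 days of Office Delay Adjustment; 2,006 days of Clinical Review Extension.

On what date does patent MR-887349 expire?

2015-12-01

Earliest priority filing: 24 August 1994.
Base term: 24 August 1994 + 16 years → 24 August 2010.
Office Delay Adjustment: +396 days → 24 September 2011.
Clinical Review Extension: 2006 days claimed exceeds the 1529-day cap, so +1529 days → 1 December 2015.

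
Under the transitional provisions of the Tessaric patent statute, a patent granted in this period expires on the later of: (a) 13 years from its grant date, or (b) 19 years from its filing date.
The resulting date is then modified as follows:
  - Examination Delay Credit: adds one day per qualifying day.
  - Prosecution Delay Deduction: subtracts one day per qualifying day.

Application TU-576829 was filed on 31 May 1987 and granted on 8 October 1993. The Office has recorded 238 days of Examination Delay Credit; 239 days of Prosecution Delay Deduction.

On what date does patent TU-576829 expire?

October 7, 2006

(a) grant + 13 years → 8 October 2006.
(b) filing + 19 years → 31 May 2006.
Later of the two: 8 October 2006.
Examination Delay Credit: +238 days → 3 June 2007.
Prosecution Delay Deduction: −239 days → 7 October 2006.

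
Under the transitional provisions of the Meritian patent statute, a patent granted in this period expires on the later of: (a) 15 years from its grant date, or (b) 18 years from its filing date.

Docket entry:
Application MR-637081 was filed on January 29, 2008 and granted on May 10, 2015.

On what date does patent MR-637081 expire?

(a) grant + 15 years → 10 May 2030.
(b) filing + 18 years → 29 January 2026.
Later of the two: 10 May 2030.

2030-05-10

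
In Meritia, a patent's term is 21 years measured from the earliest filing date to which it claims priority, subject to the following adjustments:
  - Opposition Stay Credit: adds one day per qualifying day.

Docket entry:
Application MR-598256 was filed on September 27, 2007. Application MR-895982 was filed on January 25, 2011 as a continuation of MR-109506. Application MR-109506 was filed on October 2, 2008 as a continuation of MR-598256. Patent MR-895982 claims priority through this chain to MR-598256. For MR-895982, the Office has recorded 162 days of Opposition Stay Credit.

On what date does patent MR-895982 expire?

2029-03-08

Earliest priority filing: 27 September 2007.
Base term: 27 September 2007 + 21 years → 27 September 2028.
Opposition Stay Credit: +162 days → 8 March 2029.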